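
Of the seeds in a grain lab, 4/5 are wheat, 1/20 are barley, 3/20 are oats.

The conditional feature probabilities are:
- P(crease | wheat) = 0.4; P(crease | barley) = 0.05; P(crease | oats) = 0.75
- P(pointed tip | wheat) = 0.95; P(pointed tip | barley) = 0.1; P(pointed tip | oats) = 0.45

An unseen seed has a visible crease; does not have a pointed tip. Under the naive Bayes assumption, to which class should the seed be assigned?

wheat: 0.8 × 0.4 × (1−0.95) = 0.016
barley: 0.05 × 0.05 × (1−0.1) = 0.00225
oats: 0.15 × 0.75 × (1−0.45) = 0.061875
Highest score → oats.

oats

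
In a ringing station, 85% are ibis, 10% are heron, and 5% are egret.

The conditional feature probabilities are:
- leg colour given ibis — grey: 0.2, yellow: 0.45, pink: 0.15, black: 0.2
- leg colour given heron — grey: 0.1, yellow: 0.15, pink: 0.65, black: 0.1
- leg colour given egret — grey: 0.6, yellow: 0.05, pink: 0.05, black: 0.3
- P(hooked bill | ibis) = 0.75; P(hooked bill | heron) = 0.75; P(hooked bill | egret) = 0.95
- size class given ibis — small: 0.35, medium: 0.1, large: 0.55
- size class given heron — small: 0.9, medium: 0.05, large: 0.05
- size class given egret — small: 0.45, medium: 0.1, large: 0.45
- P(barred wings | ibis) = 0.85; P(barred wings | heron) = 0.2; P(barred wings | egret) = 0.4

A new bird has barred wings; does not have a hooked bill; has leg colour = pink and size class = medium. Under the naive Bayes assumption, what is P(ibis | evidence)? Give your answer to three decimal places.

ibis: 0.85 × 0.15 × (1−0.75) × 0.1 × 0.85 = 0.002709375
heron: 0.1 × 0.65 × (1−0.75) × 0.05 × 0.2 = 0.0001625
egret: 0.05 × 0.05 × (1−0.95) × 0.1 × 0.4 = 0.000005
P(ibis | x) = 0.002709375 / 0.002876875 ≈ 0.942

0.942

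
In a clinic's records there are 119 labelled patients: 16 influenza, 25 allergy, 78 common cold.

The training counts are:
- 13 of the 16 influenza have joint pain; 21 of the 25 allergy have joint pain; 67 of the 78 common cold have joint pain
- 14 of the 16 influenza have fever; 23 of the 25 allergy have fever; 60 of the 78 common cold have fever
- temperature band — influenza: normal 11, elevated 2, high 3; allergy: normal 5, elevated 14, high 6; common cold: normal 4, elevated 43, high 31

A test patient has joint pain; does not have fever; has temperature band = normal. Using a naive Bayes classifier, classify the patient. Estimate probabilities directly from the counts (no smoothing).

influenza: (16/119) × (13/16) × (2/16) × (11/16) ≈ 0.00938813
allergy: (25/119) × (21/25) × (2/25) × (5/25) ≈ 0.00282353
common cold: (78/119) × (67/78) × (18/78) × (4/78) ≈ 0.00666302
Highest score → influenza.

influenza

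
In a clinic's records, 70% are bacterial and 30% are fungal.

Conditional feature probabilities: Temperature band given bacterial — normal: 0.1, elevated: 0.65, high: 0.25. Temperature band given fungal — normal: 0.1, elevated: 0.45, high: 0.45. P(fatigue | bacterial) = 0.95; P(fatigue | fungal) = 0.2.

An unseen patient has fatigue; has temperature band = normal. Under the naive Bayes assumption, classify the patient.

bacterial: 0.7 × 0.1 × 0.95 = 0.0665
fungal: 0.3 × 0.1 × 0.2 = 0.006
Highest score → bacterial.

bacterial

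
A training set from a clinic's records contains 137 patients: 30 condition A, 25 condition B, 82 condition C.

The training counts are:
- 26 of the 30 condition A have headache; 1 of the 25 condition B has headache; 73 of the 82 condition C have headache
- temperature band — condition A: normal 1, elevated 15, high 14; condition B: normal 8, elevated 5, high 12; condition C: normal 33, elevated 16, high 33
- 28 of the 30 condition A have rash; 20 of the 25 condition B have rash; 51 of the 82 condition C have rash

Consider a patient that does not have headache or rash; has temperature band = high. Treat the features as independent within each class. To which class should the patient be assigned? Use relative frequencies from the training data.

condition A: (30/137) × (4/30) × (14/30) × (2/30) ≈ 0.000908354
condition B: (25/137) × (24/25) × (12/25) × (5/25) ≈ 0.0168175
condition C: (82/137) × (9/82) × (33/82) × (31/82) ≈ 0.0099947
Highest score → condition B.

condition B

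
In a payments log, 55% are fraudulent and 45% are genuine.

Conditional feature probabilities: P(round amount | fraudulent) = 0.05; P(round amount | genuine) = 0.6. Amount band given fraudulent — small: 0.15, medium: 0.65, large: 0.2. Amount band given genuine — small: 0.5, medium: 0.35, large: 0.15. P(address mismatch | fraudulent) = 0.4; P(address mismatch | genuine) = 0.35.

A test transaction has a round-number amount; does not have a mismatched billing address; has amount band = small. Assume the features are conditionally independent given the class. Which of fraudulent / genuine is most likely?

fraudulent: 0.55 × 0.05 × 0.15 × (1−0.4) = 0.002475
genuine: 0.45 × 0.6 × 0.5 × (1−0.35) = 0.08775
Highest score → genuine.

genuine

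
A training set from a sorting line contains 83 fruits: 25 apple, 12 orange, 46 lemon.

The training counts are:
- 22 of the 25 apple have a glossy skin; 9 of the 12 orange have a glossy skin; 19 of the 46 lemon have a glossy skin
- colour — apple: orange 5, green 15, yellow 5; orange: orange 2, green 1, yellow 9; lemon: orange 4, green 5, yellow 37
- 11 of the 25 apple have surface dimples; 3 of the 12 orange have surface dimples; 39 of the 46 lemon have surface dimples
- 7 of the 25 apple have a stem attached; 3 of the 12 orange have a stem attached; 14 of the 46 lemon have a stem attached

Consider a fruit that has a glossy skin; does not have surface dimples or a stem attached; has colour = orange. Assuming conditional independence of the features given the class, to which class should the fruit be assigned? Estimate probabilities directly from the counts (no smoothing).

apple

apple: (25/83) × (22/25) × (5/25) × (14/25) × (18/25) ≈ 0.0213745
orange: (12/83) × (9/12) × (2/12) × (9/12) × (9/12) ≈ 0.0101657
lemon: (46/83) × (19/46) × (4/46) × (7/46) × (32/46) ≈ 0.00210722
Highest score → apple.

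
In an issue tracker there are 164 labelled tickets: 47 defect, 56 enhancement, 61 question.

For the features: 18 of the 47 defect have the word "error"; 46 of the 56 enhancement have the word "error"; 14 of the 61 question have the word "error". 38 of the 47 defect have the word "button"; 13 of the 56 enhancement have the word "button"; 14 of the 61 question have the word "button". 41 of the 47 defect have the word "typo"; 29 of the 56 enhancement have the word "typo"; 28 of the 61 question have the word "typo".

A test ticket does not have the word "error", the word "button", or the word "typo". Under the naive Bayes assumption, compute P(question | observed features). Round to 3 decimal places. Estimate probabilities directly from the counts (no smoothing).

defect: (47/164) × (29/47) × (9/47) × (6/47) ≈ 0.00432267
enhancement: (56/164) × (10/56) × (43/56) × (27/56) ≈ 0.0225742
question: (61/164) × (47/61) × (47/61) × (33/61) ≈ 0.119455
P(question | x) = 0.119455 / 0.14635187 ≈ 0.816

0.816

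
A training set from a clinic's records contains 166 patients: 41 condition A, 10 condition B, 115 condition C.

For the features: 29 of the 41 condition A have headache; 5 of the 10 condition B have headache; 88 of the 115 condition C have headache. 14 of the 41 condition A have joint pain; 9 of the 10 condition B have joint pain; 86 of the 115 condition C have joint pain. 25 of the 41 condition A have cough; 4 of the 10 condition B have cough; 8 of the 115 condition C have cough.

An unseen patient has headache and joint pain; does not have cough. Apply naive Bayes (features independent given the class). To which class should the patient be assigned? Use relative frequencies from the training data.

condition C

condition A: (41/166) × (29/41) × (14/41) × (16/41) ≈ 0.0232793
condition B: (10/166) × (5/10) × (9/10) × (6/10) ≈ 0.0162651
condition C: (115/166) × (88/115) × (86/115) × (107/115) ≈ 0.36886
Highest score → condition C.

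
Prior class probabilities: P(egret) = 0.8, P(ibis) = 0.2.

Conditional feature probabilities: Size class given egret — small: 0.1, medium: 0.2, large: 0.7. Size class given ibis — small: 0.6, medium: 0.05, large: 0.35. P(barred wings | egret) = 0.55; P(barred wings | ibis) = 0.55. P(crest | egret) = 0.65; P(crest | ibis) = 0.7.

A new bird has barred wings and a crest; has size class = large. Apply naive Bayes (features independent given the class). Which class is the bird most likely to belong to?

egret

egret: 0.8 × 0.7 × 0.55 × 0.65 = 0.2002
ibis: 0.2 × 0.35 × 0.55 × 0.7 = 0.02695
Highest score → egret.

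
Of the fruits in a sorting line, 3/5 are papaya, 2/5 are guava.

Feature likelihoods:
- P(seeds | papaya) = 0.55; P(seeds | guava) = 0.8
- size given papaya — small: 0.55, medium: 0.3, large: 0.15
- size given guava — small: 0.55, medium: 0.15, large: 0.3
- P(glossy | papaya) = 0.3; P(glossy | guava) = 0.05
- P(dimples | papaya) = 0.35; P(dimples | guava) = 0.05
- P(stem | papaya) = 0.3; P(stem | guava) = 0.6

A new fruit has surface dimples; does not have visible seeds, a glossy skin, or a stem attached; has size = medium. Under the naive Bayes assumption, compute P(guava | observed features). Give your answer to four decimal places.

papaya: 0.6 × (1−0.55) × 0.3 × (1−0.3) × 0.35 × (1−0.3) = 0.0138915
guava: 0.4 × (1−0.8) × 0.15 × (1−0.05) × 0.05 × (1−0.6) = 0.000228
P(guava | x) = 0.000228 / 0.0141195 ≈ 0.0161

0.0161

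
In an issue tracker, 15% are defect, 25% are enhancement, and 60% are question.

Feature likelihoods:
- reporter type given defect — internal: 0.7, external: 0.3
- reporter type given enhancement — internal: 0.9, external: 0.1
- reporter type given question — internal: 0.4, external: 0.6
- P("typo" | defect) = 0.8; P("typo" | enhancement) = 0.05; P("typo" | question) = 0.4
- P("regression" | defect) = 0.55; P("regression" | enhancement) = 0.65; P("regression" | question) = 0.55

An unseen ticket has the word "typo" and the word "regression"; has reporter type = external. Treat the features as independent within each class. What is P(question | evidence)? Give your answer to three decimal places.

0.793

defect: 0.15 × 0.3 × 0.8 × 0.55 = 0.0198
enhancement: 0.25 × 0.1 × 0.05 × 0.65 = 0.0008125
question: 0.6 × 0.6 × 0.4 × 0.55 = 0.0792
P(question | x) = 0.0792 / 0.0998125 ≈ 0.793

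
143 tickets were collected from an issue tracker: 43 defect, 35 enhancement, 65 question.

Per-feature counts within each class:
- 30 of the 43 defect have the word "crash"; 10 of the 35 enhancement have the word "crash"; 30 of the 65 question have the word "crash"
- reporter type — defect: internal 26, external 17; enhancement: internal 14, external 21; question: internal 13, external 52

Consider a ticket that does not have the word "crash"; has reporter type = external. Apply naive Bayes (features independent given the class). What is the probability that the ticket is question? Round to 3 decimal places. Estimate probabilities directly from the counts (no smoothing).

defect: (43/143) × (13/43) × (17/43) ≈ 0.0359408
enhancement: (35/143) × (25/35) × (21/35) ≈ 0.104895
question: (65/143) × (35/65) × (52/65) ≈ 0.195804
P(question | x) = 0.195804 / 0.3366398 ≈ 0.582

0.582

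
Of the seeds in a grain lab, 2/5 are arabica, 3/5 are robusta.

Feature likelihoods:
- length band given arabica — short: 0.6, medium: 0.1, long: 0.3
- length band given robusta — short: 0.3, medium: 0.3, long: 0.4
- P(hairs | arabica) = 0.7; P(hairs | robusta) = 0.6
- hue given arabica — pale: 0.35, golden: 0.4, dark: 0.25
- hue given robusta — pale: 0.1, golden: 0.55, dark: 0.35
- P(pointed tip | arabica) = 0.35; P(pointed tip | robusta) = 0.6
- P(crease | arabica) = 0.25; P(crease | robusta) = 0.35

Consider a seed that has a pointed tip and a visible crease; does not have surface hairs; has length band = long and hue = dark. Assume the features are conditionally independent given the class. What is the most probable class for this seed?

arabica: 0.4 × 0.3 × (1−0.7) × 0.25 × 0.35 × 0.25 = 0.0007875
robusta: 0.6 × 0.4 × (1−0.6) × 0.35 × 0.6 × 0.35 = 0.007056
Highest score → robusta.

robusta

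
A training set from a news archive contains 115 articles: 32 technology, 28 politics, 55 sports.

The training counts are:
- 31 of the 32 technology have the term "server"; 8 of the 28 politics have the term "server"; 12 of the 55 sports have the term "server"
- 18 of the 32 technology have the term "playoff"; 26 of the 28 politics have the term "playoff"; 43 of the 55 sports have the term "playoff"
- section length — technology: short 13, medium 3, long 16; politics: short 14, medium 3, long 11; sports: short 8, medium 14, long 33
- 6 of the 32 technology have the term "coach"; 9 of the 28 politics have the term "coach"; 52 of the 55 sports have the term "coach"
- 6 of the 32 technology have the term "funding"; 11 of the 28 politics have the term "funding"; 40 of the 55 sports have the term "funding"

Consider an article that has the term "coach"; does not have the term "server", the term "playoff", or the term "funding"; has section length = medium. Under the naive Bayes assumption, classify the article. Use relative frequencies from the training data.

sports

technology: (32/115) × (1/32) × (14/32) × (3/32) × (6/32) × (26/32) ≈ 0.0000543346
politics: (28/115) × (20/28) × (2/28) × (3/28) × (9/28) × (17/28) ≈ 0.000259742
sports: (55/115) × (43/55) × (12/55) × (14/55) × (52/55) × (15/55) ≈ 0.00535456
Highest score → sports.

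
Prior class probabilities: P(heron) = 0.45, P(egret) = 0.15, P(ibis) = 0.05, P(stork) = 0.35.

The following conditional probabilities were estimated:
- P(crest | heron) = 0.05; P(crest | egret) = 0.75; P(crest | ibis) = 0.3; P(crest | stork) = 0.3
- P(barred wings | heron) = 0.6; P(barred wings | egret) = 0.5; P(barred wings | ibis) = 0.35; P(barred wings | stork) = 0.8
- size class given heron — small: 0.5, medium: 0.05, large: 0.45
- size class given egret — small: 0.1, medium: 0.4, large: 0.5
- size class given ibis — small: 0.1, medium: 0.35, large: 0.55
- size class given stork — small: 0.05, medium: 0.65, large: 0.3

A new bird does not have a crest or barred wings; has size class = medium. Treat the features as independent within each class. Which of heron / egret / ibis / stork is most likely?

stork

heron: 0.45 × (1−0.05) × (1−0.6) × 0.05 = 0.00855
egret: 0.15 × (1−0.75) × (1−0.5) × 0.4 = 0.0075
ibis: 0.05 × (1−0.3) × (1−0.35) × 0.35 = 0.0079625
stork: 0.35 × (1−0.3) × (1−0.8) × 0.65 = 0.03185
Highest score → stork.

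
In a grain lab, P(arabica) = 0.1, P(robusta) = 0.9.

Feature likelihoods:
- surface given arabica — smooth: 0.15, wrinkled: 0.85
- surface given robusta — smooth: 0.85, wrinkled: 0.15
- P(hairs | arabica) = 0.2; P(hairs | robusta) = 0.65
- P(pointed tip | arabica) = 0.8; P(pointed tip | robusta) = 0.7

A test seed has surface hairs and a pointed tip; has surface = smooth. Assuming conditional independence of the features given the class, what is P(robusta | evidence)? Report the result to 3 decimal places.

0.993

arabica: 0.1 × 0.15 × 0.2 × 0.8 = 0.0024
robusta: 0.9 × 0.85 × 0.65 × 0.7 = 0.348075
P(robusta | x) = 0.348075 / 0.350475 ≈ 0.993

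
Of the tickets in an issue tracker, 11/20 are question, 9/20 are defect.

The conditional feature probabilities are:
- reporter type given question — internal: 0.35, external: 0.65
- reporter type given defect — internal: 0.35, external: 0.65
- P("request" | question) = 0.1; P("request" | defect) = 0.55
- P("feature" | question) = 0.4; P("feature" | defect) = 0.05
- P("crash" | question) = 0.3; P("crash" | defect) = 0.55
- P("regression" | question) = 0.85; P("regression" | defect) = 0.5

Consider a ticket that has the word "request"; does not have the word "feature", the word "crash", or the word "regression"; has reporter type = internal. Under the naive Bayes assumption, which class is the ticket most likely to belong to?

defect

question: 0.55 × 0.35 × 0.1 × (1−0.4) × (1−0.3) × (1−0.85) = 0.00121275
defect: 0.45 × 0.35 × 0.55 × (1−0.05) × (1−0.55) × (1−0.5) = 0.01851609375
Highest score → defect.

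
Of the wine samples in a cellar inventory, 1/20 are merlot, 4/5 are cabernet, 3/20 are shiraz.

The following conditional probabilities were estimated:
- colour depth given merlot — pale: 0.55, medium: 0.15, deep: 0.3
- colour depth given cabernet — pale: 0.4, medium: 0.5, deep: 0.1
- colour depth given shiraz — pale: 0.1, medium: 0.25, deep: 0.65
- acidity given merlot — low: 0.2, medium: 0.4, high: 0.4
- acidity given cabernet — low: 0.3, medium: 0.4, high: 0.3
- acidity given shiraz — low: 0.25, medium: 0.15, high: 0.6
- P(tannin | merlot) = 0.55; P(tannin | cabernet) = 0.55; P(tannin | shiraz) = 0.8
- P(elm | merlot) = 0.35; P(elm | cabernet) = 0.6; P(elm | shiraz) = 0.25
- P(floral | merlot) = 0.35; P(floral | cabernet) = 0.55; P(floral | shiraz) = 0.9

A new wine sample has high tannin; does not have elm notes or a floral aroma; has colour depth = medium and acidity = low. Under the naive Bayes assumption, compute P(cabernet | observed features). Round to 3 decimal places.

0.929

merlot: 0.05 × 0.15 × 0.2 × 0.55 × (1−0.35) × (1−0.35) = 0.0003485625
cabernet: 0.8 × 0.5 × 0.3 × 0.55 × (1−0.6) × (1−0.55) = 0.01188
shiraz: 0.15 × 0.25 × 0.25 × 0.8 × (1−0.25) × (1−0.9) = 0.0005625
P(cabernet | x) = 0.01188 / 0.0127910625 ≈ 0.929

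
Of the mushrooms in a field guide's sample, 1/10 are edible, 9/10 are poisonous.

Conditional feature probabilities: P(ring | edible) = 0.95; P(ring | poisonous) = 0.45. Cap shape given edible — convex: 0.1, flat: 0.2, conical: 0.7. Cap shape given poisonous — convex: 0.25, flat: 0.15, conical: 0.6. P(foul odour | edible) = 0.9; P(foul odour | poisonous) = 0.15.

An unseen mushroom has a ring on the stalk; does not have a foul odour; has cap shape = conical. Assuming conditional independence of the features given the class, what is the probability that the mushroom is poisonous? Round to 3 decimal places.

0.969

edible: 0.1 × 0.95 × 0.7 × (1−0.9) = 0.00665
poisonous: 0.9 × 0.45 × 0.6 × (1−0.15) = 0.20655
P(poisonous | x) = 0.20655 / 0.2132 ≈ 0.969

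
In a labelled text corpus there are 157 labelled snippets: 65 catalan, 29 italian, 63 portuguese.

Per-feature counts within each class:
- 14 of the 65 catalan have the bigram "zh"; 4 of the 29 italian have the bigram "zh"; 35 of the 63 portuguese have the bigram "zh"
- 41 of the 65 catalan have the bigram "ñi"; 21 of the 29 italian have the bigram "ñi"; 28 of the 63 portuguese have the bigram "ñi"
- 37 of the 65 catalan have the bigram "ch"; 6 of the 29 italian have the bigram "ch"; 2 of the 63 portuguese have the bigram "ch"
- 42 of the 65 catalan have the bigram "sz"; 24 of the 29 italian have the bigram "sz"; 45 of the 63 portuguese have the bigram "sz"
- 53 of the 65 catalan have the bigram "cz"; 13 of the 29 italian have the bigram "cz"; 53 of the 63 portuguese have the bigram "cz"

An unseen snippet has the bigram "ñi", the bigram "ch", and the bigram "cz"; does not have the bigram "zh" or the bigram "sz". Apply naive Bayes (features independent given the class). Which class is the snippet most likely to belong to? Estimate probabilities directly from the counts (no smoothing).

catalan: (65/157) × (51/65) × (41/65) × (37/65) × (23/65) × (53/65) ≈ 0.0336517
italian: (29/157) × (25/29) × (21/29) × (6/29) × (5/29) × (13/29) ≈ 0.00184388
portuguese: (63/157) × (28/63) × (28/63) × (2/63) × (18/63) × (53/63) ≈ 0.000604829
Highest score → catalan.

catalan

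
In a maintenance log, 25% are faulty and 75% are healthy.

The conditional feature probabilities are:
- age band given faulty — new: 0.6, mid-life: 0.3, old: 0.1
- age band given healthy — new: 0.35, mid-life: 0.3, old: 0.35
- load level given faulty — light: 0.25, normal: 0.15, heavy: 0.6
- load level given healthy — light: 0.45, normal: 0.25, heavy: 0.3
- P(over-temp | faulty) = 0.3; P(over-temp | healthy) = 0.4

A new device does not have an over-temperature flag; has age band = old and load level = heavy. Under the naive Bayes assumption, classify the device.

healthy

faulty: 0.25 × 0.1 × 0.6 × (1−0.3) = 0.0105
healthy: 0.75 × 0.35 × 0.3 × (1−0.4) = 0.04725
Highest score → healthy.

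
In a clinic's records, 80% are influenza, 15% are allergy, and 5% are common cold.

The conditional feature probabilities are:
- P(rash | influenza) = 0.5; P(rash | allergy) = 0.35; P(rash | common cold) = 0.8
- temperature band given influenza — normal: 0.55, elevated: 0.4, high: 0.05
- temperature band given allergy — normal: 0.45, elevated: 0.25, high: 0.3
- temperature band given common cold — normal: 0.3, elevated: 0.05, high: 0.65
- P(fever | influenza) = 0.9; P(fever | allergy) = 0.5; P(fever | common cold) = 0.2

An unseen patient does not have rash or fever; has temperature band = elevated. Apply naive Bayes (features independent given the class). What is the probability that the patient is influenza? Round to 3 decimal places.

0.560

influenza: 0.8 × (1−0.5) × 0.4 × (1−0.9) = 0.016
allergy: 0.15 × (1−0.35) × 0.25 × (1−0.5) = 0.0121875
common cold: 0.05 × (1−0.8) × 0.05 × (1−0.2) = 0.0004
P(influenza | x) = 0.016 / 0.0285875 ≈ 0.560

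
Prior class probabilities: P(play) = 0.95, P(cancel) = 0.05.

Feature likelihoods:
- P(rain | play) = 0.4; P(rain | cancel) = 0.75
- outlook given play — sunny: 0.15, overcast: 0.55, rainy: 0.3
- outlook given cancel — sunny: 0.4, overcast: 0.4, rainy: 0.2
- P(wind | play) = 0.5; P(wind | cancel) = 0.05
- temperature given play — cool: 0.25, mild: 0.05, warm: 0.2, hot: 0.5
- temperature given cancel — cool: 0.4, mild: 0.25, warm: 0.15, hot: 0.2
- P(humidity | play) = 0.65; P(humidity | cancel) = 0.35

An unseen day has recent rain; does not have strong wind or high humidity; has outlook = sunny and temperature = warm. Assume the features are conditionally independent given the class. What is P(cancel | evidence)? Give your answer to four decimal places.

play: 0.95 × 0.4 × 0.15 × (1−0.5) × 0.2 × (1−0.65) = 0.001995
cancel: 0.05 × 0.75 × 0.4 × (1−0.05) × 0.15 × (1−0.35) = 0.001389375
P(cancel | x) = 0.001389375 / 0.003384375 ≈ 0.4105

0.4105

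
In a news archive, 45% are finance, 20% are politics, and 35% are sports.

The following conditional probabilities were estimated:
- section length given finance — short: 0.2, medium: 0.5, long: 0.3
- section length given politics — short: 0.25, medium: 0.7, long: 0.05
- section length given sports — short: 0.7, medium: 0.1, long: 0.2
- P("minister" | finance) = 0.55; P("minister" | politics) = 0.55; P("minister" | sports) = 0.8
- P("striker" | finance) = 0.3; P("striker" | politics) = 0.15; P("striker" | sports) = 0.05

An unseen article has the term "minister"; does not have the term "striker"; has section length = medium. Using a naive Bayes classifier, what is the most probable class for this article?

finance

finance: 0.45 × 0.5 × 0.55 × (1−0.3) = 0.086625
politics: 0.2 × 0.7 × 0.55 × (1−0.15) = 0.06545
sports: 0.35 × 0.1 × 0.8 × (1−0.05) = 0.0266
Highest score → finance.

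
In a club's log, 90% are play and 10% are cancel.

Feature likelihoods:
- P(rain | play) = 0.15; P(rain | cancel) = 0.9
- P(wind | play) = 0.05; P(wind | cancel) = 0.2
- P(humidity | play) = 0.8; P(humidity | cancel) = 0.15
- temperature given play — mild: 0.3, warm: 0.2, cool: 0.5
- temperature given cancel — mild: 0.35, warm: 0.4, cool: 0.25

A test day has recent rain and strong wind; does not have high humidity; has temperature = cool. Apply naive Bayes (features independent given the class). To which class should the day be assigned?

cancel

play: 0.9 × 0.15 × 0.05 × (1−0.8) × 0.5 = 0.000675
cancel: 0.1 × 0.9 × 0.2 × (1−0.15) × 0.25 = 0.003825
Highest score → cancel.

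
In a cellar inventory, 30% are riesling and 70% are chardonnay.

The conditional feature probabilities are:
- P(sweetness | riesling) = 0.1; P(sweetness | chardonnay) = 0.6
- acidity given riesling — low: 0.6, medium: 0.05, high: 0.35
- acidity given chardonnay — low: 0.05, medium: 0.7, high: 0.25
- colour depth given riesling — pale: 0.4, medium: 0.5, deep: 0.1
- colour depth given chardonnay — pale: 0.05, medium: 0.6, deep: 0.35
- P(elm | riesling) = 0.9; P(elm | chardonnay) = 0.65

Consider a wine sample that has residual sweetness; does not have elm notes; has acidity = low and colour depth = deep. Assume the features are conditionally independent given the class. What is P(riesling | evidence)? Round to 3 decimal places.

0.065

riesling: 0.3 × 0.1 × 0.6 × 0.1 × (1−0.9) = 0.00018
chardonnay: 0.7 × 0.6 × 0.05 × 0.35 × (1−0.65) = 0.0025725
P(riesling | x) = 0.00018 / 0.0027525 ≈ 0.065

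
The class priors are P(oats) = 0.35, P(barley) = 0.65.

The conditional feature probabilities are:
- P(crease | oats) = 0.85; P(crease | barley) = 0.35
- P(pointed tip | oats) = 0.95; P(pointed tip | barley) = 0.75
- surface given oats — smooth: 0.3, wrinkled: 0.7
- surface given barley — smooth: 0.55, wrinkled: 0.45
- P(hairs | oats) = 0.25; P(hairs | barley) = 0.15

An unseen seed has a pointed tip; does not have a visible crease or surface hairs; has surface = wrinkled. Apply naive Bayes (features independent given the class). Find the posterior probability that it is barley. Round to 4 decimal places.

oats: 0.35 × (1−0.85) × 0.95 × 0.7 × (1−0.25) = 0.026184375
barley: 0.65 × (1−0.35) × 0.75 × 0.45 × (1−0.15) = 0.1212046875
P(barley | x) = 0.1212046875 / 0.1473890625 ≈ 0.8223

0.8223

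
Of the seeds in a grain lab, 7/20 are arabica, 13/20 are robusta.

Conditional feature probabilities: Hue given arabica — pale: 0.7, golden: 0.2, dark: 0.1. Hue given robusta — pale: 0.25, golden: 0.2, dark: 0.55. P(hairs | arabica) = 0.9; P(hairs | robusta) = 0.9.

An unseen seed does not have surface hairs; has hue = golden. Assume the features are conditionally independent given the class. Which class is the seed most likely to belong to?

arabica: 0.35 × 0.2 × (1−0.9) = 0.007
robusta: 0.65 × 0.2 × (1−0.9) = 0.013
Highest score → robusta.

robusta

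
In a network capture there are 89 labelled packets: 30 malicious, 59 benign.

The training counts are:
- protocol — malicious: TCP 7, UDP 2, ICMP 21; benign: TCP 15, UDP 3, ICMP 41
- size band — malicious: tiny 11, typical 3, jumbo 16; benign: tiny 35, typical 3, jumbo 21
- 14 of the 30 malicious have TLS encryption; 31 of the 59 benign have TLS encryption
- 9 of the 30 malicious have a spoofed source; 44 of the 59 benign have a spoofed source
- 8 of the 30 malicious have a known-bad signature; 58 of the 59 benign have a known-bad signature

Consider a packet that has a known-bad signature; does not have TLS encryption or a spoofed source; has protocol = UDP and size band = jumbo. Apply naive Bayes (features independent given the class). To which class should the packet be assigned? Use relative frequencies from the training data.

benign

malicious: (30/89) × (2/30) × (16/30) × (16/30) × (21/30) × (8/30) ≈ 0.00119318
benign: (59/89) × (3/59) × (21/59) × (28/59) × (15/59) × (58/59) ≈ 0.00142305
Highest score → benign.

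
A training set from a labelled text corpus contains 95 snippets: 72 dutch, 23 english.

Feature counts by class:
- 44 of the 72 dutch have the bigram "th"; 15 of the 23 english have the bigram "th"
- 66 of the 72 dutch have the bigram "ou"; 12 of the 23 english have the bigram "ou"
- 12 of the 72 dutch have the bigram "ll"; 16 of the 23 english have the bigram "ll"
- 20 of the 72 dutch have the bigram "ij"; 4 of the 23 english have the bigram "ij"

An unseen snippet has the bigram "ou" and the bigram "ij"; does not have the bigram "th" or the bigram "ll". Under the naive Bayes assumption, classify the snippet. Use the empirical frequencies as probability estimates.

dutch: (72/95) × (28/72) × (66/72) × (60/72) × (20/72) ≈ 0.0625406
english: (23/95) × (8/23) × (12/23) × (7/23) × (4/23) ≈ 0.00232553
Highest score → dutch.

dutch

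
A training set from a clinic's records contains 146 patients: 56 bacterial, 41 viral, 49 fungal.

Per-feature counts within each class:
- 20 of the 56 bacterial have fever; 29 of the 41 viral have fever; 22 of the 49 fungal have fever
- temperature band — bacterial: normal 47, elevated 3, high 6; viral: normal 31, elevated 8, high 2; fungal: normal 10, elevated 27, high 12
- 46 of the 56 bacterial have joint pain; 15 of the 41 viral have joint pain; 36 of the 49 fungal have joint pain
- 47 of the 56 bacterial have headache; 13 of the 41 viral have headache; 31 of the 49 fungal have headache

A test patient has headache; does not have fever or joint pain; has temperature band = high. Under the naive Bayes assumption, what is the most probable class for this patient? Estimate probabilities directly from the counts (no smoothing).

bacterial: (56/146) × (36/56) × (6/56) × (10/56) × (47/56) ≈ 0.00395945
viral: (41/146) × (12/41) × (2/41) × (26/41) × (13/41) ≈ 0.000806164
fungal: (49/146) × (27/49) × (12/49) × (13/49) × (31/49) ≈ 0.00760167
Highest score → fungal.

fungal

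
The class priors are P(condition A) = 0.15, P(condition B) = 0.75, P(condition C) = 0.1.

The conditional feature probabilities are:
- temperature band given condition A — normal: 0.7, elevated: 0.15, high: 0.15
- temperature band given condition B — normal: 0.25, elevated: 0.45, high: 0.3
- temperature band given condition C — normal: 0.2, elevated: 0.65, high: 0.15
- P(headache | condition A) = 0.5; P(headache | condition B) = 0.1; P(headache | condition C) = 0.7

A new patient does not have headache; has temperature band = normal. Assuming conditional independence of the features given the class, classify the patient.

condition A: 0.15 × 0.7 × (1−0.5) = 0.0525
condition B: 0.75 × 0.25 × (1−0.1) = 0.16875
condition C: 0.1 × 0.2 × (1−0.7) = 0.006
Highest score → condition B.

condition B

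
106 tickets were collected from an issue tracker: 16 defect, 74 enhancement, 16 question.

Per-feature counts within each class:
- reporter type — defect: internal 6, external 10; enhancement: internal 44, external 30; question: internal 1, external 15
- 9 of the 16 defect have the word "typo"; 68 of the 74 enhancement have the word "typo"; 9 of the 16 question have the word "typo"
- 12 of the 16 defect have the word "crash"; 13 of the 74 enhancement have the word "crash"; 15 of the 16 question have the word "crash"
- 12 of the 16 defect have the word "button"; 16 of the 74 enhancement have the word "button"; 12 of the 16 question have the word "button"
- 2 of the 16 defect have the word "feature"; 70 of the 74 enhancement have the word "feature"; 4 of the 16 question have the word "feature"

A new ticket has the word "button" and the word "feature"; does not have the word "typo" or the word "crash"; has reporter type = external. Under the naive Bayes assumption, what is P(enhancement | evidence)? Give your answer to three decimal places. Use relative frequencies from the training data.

defect: (16/106) × (10/16) × (7/16) × (4/16) × (12/16) × (2/16) ≈ 0.00096735
enhancement: (74/106) × (30/74) × (6/74) × (61/74) × (16/74) × (70/74) ≈ 0.0038689
question: (16/106) × (15/16) × (7/16) × (1/16) × (12/16) × (4/16) ≈ 0.000725512
P(enhancement | x) = 0.0038689 / 0.005561762 ≈ 0.696

0.696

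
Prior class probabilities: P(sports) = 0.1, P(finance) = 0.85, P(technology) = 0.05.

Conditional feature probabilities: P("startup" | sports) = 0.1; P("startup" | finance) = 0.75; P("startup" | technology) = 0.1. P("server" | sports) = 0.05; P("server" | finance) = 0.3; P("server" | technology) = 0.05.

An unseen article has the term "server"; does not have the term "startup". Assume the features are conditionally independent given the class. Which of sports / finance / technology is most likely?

finance

sports: 0.1 × (1−0.1) × 0.05 = 0.0045
finance: 0.85 × (1−0.75) × 0.3 = 0.06375
technology: 0.05 × (1−0.1) × 0.05 = 0.00225
Highest score → finance.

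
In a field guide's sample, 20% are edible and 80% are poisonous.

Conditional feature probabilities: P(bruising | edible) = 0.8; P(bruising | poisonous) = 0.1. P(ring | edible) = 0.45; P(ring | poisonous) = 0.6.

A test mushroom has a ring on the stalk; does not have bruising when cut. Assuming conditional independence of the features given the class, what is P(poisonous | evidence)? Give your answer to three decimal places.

0.960

edible: 0.2 × (1−0.8) × 0.45 = 0.018
poisonous: 0.8 × (1−0.1) × 0.6 = 0.432
P(poisonous | x) = 0.432 / 0.45 ≈ 0.960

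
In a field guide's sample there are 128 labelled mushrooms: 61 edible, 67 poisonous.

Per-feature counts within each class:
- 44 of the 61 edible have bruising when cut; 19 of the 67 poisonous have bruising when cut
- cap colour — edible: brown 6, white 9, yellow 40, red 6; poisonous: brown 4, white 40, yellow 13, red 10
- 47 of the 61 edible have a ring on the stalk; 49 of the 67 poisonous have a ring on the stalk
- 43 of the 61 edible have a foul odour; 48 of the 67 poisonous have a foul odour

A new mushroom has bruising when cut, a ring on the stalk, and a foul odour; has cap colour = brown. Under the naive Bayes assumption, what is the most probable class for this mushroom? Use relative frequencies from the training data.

edible

edible: (61/128) × (44/61) × (6/61) × (47/61) × (43/61) ≈ 0.0183641
poisonous: (67/128) × (19/67) × (4/67) × (49/67) × (48/67) ≈ 0.00464319
Highest score → edible.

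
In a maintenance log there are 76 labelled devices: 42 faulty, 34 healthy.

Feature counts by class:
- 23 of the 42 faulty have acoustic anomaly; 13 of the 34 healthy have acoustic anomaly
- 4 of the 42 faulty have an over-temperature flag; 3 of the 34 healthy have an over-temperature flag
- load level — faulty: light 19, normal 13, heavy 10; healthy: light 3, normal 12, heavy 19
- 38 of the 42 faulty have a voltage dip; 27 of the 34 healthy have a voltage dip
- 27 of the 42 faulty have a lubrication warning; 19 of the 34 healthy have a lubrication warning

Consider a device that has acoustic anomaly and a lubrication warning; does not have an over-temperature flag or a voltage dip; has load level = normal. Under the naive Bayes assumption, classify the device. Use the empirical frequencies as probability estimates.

faulty: (42/76) × (23/42) × (38/42) × (13/42) × (4/42) × (27/42) ≈ 0.00518881
healthy: (34/76) × (13/34) × (31/34) × (12/34) × (7/34) × (19/34) ≈ 0.00633299
Highest score → healthy.

healthy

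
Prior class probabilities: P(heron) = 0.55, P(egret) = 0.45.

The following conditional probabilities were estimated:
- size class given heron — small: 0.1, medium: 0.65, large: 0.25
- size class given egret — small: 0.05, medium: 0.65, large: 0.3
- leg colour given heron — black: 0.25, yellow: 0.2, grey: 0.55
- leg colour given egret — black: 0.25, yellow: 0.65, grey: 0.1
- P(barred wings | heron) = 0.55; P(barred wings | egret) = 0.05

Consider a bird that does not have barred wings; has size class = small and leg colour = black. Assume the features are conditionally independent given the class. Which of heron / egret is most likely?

heron: 0.55 × 0.1 × 0.25 × (1−0.55) = 0.0061875
egret: 0.45 × 0.05 × 0.25 × (1−0.05) = 0.00534375
Highest score → heron.

heron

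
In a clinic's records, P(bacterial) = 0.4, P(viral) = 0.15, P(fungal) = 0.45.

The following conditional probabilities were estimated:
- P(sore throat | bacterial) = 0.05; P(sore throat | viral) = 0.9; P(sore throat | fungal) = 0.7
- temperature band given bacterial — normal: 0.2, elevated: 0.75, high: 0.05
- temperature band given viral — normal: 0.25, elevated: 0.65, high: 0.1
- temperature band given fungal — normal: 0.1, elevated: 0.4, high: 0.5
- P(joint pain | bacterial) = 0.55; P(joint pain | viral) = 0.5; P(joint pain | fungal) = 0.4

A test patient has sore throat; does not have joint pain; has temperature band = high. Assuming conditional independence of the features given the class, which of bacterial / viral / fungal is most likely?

fungal

bacterial: 0.4 × 0.05 × 0.05 × (1−0.55) = 0.00045
viral: 0.15 × 0.9 × 0.1 × (1−0.5) = 0.00675
fungal: 0.45 × 0.7 × 0.5 × (1−0.4) = 0.0945
Highest score → fungal.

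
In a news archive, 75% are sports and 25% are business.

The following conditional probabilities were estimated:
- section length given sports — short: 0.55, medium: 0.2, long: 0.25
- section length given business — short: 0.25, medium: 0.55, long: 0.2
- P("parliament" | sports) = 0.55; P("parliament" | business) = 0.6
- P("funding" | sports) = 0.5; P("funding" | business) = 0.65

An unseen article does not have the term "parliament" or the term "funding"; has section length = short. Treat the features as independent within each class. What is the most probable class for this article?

sports: 0.75 × 0.55 × (1−0.55) × (1−0.5) = 0.0928125
business: 0.25 × 0.25 × (1−0.6) × (1−0.65) = 0.00875
Highest score → sports.

sports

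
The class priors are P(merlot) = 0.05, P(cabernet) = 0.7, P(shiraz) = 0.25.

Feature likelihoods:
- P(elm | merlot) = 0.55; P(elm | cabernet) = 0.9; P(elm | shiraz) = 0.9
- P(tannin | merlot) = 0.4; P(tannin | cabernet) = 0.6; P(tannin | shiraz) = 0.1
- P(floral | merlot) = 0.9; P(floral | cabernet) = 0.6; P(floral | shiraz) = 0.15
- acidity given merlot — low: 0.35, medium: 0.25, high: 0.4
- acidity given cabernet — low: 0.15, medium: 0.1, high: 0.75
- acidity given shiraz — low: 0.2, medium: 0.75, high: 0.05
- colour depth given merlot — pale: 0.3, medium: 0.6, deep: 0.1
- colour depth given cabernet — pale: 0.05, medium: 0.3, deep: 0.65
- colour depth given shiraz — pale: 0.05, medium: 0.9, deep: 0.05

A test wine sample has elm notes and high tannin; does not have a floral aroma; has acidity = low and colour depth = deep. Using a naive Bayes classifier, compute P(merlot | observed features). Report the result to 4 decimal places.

0.0026

merlot: 0.05 × 0.55 × 0.4 × (1−0.9) × 0.35 × 0.1 = 0.0000385
cabernet: 0.7 × 0.9 × 0.6 × (1−0.6) × 0.15 × 0.65 = 0.014742
shiraz: 0.25 × 0.9 × 0.1 × (1−0.15) × 0.2 × 0.05 = 0.00019125
P(merlot | x) = 0.0000385 / 0.01497175 ≈ 0.0026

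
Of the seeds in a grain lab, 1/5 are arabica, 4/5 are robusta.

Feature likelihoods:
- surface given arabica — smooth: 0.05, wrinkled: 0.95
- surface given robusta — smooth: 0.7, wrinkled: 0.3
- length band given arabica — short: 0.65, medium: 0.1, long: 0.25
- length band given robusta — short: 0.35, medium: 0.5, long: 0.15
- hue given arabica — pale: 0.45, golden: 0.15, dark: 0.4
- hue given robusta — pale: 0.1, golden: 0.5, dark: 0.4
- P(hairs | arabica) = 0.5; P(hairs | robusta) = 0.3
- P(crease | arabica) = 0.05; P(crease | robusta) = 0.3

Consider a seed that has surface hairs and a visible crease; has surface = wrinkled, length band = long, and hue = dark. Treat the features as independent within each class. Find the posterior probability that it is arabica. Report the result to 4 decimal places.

arabica: 0.2 × 0.95 × 0.25 × 0.4 × 0.5 × 0.05 = 0.000475
robusta: 0.8 × 0.3 × 0.15 × 0.4 × 0.3 × 0.3 = 0.001296
P(arabica | x) = 0.000475 / 0.001771 ≈ 0.2682

0.2682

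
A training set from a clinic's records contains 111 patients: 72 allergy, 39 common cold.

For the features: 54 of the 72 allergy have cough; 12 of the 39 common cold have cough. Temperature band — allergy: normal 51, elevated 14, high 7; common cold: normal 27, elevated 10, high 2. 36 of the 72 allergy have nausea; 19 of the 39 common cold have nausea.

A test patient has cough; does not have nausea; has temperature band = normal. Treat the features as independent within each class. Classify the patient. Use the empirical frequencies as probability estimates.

allergy

allergy: (72/111) × (54/72) × (51/72) × (36/72) ≈ 0.172297
common cold: (39/111) × (12/39) × (27/39) × (20/39) ≈ 0.0383816
Highest score → allergy.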